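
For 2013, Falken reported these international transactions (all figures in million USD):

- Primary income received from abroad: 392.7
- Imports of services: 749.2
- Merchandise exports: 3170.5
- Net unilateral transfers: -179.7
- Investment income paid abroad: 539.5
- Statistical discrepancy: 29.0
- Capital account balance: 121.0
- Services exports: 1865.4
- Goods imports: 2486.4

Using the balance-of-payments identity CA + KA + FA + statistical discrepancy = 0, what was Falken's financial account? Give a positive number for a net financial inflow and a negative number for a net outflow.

-1623.8

Goods balance = 3170.5 - 2486.4 = 684.1
Services balance = 1865.4 - 749.2 = 1116.2
Trade balance (goods + services) = 684.1 + 1116.2 = 1800.3
Net primary income = 392.7 - 539.5 = -146.8
Net secondary income = -179.7
Current account = 1800.3 + (-146.8) + (-179.7) = 1473.8
Financial account = -(1473.8 + 121.0 + 29.0) = -1623.8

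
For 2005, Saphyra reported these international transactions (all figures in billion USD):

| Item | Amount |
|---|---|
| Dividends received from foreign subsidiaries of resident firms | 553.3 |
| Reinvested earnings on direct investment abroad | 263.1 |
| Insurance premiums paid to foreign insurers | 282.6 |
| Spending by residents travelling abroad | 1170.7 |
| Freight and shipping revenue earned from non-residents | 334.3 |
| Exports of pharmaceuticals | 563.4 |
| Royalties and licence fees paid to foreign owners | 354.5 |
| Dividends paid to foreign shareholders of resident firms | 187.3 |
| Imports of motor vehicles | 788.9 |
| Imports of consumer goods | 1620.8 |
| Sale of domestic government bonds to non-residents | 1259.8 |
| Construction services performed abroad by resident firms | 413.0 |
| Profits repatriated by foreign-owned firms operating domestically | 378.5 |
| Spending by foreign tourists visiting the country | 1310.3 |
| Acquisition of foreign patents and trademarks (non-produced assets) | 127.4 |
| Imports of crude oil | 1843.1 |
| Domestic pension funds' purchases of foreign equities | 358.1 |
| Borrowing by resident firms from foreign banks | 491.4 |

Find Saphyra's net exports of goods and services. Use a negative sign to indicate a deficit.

-3439.6

Goods: -788.9 + 563.4 - 1620.8 - 1843.1 = -3689.4
Services: 413.0 - 282.6 + 1310.3 - 354.5 - 1170.7 + 334.3 = 249.8
Trade balance = -3689.4 + 249.8 = -3439.6
(Excluded from the trade balance — primary income: dividends received from foreign subsidiaries of resident firms 553.3, reinvested earnings on direct investment abroad 263.1, dividends paid to foreign shareholders of resident firms 187.3, profits repatriated by foreign-owned firms operating domestically 378.5; financial account: sale of domestic government bonds to non-residents 1259.8, domestic pension funds' purchases of foreign equities 358.1, borrowing by resident firms from foreign banks 491.4; capital account: acquisition of foreign patents and trademarks (non-produced assets) 127.4.)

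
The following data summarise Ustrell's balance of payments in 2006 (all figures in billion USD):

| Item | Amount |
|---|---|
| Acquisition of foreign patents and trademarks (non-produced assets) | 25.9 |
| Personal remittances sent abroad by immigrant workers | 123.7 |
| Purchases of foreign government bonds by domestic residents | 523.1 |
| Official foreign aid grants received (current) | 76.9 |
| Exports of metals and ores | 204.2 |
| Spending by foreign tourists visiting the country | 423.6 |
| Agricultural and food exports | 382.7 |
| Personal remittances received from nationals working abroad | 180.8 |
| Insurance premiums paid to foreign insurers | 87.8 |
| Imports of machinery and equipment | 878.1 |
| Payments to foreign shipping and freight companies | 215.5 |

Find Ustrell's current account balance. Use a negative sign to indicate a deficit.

-36.9

Goods: 204.2 + 382.7 - 878.1 = -291.2
Services: -215.5 + 423.6 - 87.8 = 120.3
Secondary income: 76.9 - 123.7 + 180.8 = 134.0
Current account = (-291.2) + 120.3 + 134.0 = -36.9
(Excluded from the current account — capital account: acquisition of foreign patents and trademarks (non-produced assets) 25.9; financial account: purchases of foreign government bonds by domestic residents 523.1.)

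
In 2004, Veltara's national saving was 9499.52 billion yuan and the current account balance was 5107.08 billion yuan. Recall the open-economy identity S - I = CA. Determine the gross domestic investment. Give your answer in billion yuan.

S - I = CA (net lending to the rest of the world).
I = S - CA = 9499.52 - 5107.08 = 4392.44

4392.44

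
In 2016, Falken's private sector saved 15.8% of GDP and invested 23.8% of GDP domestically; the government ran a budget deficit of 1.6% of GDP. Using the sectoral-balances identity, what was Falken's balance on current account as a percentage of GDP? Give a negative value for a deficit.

-9.6

By the sectoral-balances identity, CA = (S_private - I) + (T - G).
Private balance = 15.8 - 23.8 = -8.0
Government balance (T - G) = -1.6
CA = -8.0 + (-1.6) = -9.6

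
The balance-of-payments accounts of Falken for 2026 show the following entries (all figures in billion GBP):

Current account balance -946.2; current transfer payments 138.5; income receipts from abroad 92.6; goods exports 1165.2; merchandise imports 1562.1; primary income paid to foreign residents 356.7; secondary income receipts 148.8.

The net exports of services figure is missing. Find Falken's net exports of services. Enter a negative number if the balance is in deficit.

-295.5

Current account = goods balance + services balance + net primary income + net secondary income
Sum of the known components = -650.7
Net exports of services = CA - (known components) = -946.2 - (-650.7) = -295.5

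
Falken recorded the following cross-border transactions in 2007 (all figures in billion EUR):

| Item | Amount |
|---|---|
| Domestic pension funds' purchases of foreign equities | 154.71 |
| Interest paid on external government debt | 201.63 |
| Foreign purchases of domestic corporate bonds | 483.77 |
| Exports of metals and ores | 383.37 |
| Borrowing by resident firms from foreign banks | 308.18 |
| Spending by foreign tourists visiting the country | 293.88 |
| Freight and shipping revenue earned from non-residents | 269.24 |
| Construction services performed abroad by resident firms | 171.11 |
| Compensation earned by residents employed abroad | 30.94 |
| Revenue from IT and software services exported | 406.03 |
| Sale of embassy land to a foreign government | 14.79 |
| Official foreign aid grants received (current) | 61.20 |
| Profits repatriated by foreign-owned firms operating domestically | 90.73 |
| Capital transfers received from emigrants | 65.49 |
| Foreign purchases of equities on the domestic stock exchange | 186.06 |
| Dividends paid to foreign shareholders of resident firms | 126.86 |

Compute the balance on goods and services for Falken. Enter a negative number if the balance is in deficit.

1523.63

Goods: 383.37
Services: 171.11 + 293.88 + 269.24 + 406.03 = 1140.26
Trade balance = 383.37 + 1140.26 = 1523.63
(Excluded from the trade balance — financial account: domestic pension funds' purchases of foreign equities 154.71, foreign purchases of domestic corporate bonds 483.77, borrowing by resident firms from foreign banks 308.18, foreign purchases of equities on the domestic stock exchange 186.06; primary income: interest paid on external government debt 201.63, compensation earned by residents employed abroad 30.94, profits repatriated by foreign-owned firms operating domestically 90.73, dividends paid to foreign shareholders of resident firms 126.86; capital account: sale of embassy land to a foreign government 14.79, capital transfers received from emigrants 65.49; secondary income: official foreign aid grants received (current) 61.20.)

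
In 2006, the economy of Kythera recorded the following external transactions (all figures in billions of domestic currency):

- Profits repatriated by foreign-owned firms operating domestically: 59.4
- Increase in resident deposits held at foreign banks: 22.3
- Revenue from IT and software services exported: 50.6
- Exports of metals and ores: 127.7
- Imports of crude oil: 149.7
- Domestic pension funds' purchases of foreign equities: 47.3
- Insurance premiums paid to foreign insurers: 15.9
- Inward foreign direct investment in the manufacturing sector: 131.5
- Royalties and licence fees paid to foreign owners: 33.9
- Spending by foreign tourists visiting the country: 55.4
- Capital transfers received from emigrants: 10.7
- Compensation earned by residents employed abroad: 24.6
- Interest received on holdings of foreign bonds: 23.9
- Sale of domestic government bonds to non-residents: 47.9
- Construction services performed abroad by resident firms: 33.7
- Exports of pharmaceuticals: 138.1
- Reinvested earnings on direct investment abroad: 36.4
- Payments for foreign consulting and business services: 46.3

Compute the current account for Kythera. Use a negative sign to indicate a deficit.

Goods: -149.7 + 138.1 + 127.7 = 116.1
Services: -33.9 + 55.4 - 46.3 + 50.6 - 15.9 + 33.7 = 43.6
Primary income: -59.4 + 24.6 + 36.4 + 23.9 = 25.5
Current account = 116.1 + 43.6 + 25.5 = 185.2
(Excluded from the current account — financial account: increase in resident deposits held at foreign banks 22.3, domestic pension funds' purchases of foreign equities 47.3, inward foreign direct investment in the manufacturing sector 131.5, sale of domestic government bonds to non-residents 47.9; capital account: capital transfers received from emigrants 10.7.)

185.2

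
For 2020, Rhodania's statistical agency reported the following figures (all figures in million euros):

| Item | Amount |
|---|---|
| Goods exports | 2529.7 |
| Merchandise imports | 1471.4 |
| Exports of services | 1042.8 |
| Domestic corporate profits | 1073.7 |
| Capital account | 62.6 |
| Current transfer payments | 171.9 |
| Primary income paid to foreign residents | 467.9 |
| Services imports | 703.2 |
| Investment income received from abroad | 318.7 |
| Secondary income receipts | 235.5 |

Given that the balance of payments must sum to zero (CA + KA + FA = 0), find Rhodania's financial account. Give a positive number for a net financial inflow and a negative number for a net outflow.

Goods balance = 2529.7 - 1471.4 = 1058.3
Services balance = 1042.8 - 703.2 = 339.6
Trade balance (goods + services) = 1058.3 + 339.6 = 1397.9
Net primary income = 318.7 - 467.9 = -149.2
Net secondary income = 235.5 - 171.9 = 63.6
Current account = 1397.9 + (-149.2) + 63.6 = 1312.3
Financial account = -(1312.3 + 62.6) = -1374.9

-1374.9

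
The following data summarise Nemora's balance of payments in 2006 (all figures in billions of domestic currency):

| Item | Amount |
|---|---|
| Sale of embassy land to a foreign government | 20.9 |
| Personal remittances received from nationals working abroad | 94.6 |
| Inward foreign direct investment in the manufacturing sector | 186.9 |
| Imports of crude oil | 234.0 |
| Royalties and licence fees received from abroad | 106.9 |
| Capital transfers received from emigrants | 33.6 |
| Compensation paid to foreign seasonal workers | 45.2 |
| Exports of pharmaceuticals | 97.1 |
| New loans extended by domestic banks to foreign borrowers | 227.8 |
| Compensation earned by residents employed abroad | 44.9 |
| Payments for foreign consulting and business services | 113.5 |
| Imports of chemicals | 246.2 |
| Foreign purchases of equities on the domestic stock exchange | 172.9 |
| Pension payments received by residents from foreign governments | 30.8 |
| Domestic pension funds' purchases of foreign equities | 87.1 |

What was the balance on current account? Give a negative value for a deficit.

Goods: 97.1 - 246.2 - 234.0 = -383.1
Services: -113.5 + 106.9 = -6.6
Primary income: 44.9 - 45.2 = -0.3
Secondary income: 94.6 + 30.8 = 125.4
Current account = (-383.1) + (-6.6) + (-0.3) + 125.4 = -264.6
(Excluded from the current account — capital account: sale of embassy land to a foreign government 20.9, capital transfers received from emigrants 33.6; financial account: inward foreign direct investment in the manufacturing sector 186.9, new loans extended by domestic banks to foreign borrowers 227.8, foreign purchases of equities on the domestic stock exchange 172.9, domestic pension funds' purchases of foreign equities 87.1.)

-264.6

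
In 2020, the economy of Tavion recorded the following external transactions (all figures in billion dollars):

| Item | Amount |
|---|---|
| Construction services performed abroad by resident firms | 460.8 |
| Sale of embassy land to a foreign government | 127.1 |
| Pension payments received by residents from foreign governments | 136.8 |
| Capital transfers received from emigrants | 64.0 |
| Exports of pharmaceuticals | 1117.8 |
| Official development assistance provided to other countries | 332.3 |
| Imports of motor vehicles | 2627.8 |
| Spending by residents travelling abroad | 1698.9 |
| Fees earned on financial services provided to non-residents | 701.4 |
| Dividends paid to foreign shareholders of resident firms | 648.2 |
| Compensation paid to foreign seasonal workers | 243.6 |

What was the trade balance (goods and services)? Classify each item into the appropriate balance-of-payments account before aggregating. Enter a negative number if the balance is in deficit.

-2046.7

Goods: -2627.8 + 1117.8 = -1510.0
Services: -1698.9 + 460.8 + 701.4 = -536.7
Trade balance = -1510.0 + (-536.7) = -2046.7
(Excluded from the trade balance — capital account: sale of embassy land to a foreign government 127.1, capital transfers received from emigrants 64.0; secondary income: pension payments received by residents from foreign governments 136.8, official development assistance provided to other countries 332.3; primary income: dividends paid to foreign shareholders of resident firms 648.2, compensation paid to foreign seasonal workers 243.6.)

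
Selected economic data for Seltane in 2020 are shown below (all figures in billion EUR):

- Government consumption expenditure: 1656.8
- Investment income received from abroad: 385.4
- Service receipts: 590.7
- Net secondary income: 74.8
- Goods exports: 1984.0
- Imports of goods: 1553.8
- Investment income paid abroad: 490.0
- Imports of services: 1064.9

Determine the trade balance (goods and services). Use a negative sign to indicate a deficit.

-44.0

Goods balance = 1984.0 - 1553.8 = 430.2
Services balance = 590.7 - 1064.9 = -474.2
Trade balance (goods + services) = 430.2 + (-474.2) = -44.0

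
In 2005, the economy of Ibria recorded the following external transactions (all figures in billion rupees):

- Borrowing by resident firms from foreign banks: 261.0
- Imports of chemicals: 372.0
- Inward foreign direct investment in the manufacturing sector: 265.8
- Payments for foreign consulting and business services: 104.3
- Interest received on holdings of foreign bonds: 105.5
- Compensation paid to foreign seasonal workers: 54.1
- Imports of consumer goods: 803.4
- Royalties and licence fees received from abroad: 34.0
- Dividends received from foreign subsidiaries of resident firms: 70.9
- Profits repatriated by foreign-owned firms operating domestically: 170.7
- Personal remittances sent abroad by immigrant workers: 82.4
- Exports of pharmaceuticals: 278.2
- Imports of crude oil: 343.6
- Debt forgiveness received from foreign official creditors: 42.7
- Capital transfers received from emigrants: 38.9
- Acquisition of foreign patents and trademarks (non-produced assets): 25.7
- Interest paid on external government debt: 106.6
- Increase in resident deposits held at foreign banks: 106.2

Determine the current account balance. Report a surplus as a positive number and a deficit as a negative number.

Goods: -343.6 + 278.2 - 372.0 - 803.4 = -1240.8
Services: 34.0 - 104.3 = -70.3
Primary income: -106.6 + 70.9 + 105.5 - 54.1 - 170.7 = -155.0
Secondary income: -82.4
Current account = (-1240.8) + (-70.3) + (-155.0) + (-82.4) = -1548.5
(Excluded from the current account — financial account: borrowing by resident firms from foreign banks 261.0, inward foreign direct investment in the manufacturing sector 265.8, increase in resident deposits held at foreign banks 106.2; capital account: debt forgiveness received from foreign official creditors 42.7, capital transfers received from emigrants 38.9, acquisition of foreign patents and trademarks (non-produced assets) 25.7.)

-1548.5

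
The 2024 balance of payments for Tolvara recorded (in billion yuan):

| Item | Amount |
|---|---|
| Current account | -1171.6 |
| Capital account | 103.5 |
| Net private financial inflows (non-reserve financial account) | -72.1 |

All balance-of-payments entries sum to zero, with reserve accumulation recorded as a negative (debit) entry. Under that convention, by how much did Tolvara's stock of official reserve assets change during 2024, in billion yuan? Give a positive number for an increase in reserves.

-1140.2

Official reserve transactions balance = -((-1171.6) + 103.5 + (-72.1)) = 1140.2
An accumulation of reserves is recorded as a debit (negative entry), so the change in the stock of reserves is the negative of that balance.
Change in official reserves = -(1140.2) = -1140.2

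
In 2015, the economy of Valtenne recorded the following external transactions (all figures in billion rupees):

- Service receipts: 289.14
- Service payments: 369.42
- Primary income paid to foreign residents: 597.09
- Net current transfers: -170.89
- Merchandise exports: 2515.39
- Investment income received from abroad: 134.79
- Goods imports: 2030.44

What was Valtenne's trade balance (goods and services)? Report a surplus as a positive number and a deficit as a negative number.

404.67

Goods balance = 2515.39 - 2030.44 = 484.95
Services balance = 289.14 - 369.42 = -80.28
Trade balance (goods + services) = 484.95 + (-80.28) = 404.67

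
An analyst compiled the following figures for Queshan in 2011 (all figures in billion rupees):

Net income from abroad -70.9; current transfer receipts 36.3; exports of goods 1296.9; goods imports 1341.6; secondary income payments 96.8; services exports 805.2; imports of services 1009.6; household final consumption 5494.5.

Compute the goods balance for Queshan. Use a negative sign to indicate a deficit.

Goods balance = 1296.9 - 1341.6 = -44.7

-44.7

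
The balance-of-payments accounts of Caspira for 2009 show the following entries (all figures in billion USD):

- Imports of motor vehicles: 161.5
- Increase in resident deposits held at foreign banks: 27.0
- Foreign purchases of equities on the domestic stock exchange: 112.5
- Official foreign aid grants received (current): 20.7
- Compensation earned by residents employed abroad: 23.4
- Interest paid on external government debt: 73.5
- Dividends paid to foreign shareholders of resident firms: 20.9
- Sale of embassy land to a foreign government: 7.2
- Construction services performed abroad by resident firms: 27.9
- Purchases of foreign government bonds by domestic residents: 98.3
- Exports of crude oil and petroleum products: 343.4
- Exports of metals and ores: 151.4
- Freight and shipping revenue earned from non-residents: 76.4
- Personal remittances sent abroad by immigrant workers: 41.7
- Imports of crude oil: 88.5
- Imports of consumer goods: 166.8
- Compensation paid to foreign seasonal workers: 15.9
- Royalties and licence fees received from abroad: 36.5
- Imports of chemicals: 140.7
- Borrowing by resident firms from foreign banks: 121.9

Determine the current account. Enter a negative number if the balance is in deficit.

Goods: -161.5 + 151.4 - 140.7 - 88.5 + 343.4 - 166.8 = -62.7
Services: 27.9 + 76.4 + 36.5 = 140.8
Primary income: -15.9 - 20.9 + 23.4 - 73.5 = -86.9
Secondary income: -41.7 + 20.7 = -21.0
Current account = (-62.7) + 140.8 + (-86.9) + (-21.0) = -29.8
(Excluded from the current account — financial account: increase in resident deposits held at foreign banks 27.0, foreign purchases of equities on the domestic stock exchange 112.5, purchases of foreign government bonds by domestic residents 98.3, borrowing by resident firms from foreign banks 121.9; capital account: sale of embassy land to a foreign government 7.2.)

-29.8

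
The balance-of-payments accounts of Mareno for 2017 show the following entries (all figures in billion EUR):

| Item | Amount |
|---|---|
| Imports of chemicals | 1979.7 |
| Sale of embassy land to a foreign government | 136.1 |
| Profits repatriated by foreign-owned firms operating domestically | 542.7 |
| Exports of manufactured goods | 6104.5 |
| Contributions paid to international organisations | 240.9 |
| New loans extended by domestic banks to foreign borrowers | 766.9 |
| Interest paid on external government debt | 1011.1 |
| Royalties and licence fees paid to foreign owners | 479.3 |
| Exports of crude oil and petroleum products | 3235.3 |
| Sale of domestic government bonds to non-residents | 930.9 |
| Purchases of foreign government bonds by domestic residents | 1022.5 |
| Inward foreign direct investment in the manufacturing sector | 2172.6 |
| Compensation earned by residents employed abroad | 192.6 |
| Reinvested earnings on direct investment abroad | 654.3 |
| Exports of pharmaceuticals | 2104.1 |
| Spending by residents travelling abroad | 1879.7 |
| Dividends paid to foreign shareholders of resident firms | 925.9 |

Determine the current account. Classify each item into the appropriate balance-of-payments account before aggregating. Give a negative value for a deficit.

5231.5

Goods: -1979.7 + 2104.1 + 3235.3 + 6104.5 = 9464.2
Services: -479.3 - 1879.7 = -2359.0
Primary income: -1011.1 + 654.3 + 192.6 - 542.7 - 925.9 = -1632.8
Secondary income: -240.9
Current account = 9464.2 + (-2359.0) + (-1632.8) + (-240.9) = 5231.5
(Excluded from the current account — capital account: sale of embassy land to a foreign government 136.1; financial account: new loans extended by domestic banks to foreign borrowers 766.9, sale of domestic government bonds to non-residents 930.9, purchases of foreign government bonds by domestic residents 1022.5, inward foreign direct investment in the manufacturing sector 2172.6.)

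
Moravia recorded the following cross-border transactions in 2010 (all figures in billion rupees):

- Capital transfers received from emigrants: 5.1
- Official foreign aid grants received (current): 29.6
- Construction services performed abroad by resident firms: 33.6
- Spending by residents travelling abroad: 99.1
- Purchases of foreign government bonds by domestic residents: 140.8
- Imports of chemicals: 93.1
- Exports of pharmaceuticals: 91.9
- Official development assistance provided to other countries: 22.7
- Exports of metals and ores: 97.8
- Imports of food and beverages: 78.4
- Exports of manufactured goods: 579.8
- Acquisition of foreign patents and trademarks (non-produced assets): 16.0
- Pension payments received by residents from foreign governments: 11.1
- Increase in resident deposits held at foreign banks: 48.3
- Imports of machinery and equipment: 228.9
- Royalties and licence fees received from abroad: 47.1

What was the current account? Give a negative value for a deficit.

368.7

Goods: 91.9 - 228.9 + 579.8 + 97.8 - 93.1 - 78.4 = 369.1
Services: -99.1 + 47.1 + 33.6 = -18.4
Secondary income: 29.6 + 11.1 - 22.7 = 18.0
Current account = 369.1 + (-18.4) + 18.0 = 368.7
(Excluded from the current account — capital account: capital transfers received from emigrants 5.1, acquisition of foreign patents and trademarks (non-produced assets) 16.0; financial account: purchases of foreign government bonds by domestic residents 140.8, increase in resident deposits held at foreign banks 48.3.)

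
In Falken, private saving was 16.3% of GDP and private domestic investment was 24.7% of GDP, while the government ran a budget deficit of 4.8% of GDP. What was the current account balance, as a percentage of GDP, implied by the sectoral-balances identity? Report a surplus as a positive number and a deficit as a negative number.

By the sectoral-balances identity, CA = (S_private - I) + (T - G).
Private balance = 16.3 - 24.7 = -8.4
Government balance (T - G) = -4.8
CA = -8.4 + (-4.8) = -13.2

-13.2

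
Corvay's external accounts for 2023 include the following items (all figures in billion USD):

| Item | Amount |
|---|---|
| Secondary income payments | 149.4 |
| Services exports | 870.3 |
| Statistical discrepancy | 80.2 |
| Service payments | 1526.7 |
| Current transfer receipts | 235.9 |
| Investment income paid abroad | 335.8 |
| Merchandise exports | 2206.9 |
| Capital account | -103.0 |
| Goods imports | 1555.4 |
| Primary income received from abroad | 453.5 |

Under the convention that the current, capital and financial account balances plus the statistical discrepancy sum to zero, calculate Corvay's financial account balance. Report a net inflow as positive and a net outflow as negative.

-176.5

Goods balance = 2206.9 - 1555.4 = 651.5
Services balance = 870.3 - 1526.7 = -656.4
Trade balance (goods + services) = 651.5 + (-656.4) = -4.9
Net primary income = 453.5 - 335.8 = 117.7
Net secondary income = 235.9 - 149.4 = 86.5
Current account = -4.9 + 117.7 + 86.5 = 199.3
Financial account = -(199.3 + (-103.0) + 80.2) = -176.5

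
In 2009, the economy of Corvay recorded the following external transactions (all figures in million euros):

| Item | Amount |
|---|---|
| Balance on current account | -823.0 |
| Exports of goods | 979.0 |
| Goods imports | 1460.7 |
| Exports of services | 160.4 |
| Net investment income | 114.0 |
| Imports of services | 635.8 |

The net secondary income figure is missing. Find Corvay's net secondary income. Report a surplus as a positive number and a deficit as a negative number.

20.1

Current account = goods balance + services balance + net primary income + net secondary income
Sum of the known components = -843.1
Net secondary income = CA - (known components) = -823.0 - (-843.1) = 20.1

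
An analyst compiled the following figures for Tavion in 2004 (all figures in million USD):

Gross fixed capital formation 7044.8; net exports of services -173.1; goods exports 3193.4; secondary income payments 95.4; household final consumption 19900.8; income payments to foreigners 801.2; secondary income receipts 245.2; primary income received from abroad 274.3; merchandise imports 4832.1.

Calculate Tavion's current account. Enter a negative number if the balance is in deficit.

-2188.9

Goods balance = 3193.4 - 4832.1 = -1638.7
Services balance = -173.1
Trade balance (goods + services) = -1638.7 + (-173.1) = -1811.8
Net primary income = 274.3 - 801.2 = -526.9
Net secondary income = 245.2 - 95.4 = 149.8
Current account = -1811.8 + (-526.9) + 149.8 = -2188.9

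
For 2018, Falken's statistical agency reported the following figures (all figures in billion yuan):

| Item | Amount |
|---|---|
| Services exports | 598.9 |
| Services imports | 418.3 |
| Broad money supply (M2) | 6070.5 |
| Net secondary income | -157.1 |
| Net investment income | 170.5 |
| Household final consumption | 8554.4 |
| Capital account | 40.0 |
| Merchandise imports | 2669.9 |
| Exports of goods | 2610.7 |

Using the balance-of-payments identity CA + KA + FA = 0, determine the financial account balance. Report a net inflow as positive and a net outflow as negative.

Goods balance = 2610.7 - 2669.9 = -59.2
Services balance = 598.9 - 418.3 = 180.6
Trade balance (goods + services) = -59.2 + 180.6 = 121.4
Net primary income = 170.5
Net secondary income = -157.1
Current account = 121.4 + 170.5 + (-157.1) = 134.8
Financial account = -(134.8 + 40.0) = -174.8

-174.8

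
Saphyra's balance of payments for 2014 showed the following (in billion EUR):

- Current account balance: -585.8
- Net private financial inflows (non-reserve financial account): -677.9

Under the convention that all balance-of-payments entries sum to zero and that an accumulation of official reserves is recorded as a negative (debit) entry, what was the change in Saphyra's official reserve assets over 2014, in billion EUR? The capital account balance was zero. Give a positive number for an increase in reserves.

Official reserve transactions balance = -((-585.8) + (-677.9)) = 1263.7
An accumulation of reserves is recorded as a debit (negative entry), so the change in the stock of reserves is the negative of that balance.
Change in official reserves = -(1263.7) = -1263.7

-1263.7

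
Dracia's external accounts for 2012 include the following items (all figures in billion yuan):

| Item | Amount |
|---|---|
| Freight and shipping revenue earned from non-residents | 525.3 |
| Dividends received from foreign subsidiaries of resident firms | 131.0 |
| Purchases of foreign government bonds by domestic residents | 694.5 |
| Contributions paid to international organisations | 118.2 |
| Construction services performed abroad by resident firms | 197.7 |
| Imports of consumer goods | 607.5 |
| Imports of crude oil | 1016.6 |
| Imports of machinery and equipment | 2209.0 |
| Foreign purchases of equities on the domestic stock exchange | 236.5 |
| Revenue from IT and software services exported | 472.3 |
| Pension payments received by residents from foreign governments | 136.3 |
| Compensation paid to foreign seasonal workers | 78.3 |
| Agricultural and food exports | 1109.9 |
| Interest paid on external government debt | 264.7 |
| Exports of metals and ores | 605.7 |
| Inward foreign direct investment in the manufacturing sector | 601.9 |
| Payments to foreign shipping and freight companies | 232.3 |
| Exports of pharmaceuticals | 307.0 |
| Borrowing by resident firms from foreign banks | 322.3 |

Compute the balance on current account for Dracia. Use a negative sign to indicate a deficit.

-1041.4

Goods: 1109.9 + 605.7 - 607.5 - 1016.6 - 2209.0 + 307.0 = -1810.5
Services: 525.3 + 197.7 - 232.3 + 472.3 = 963.0
Primary income: -78.3 - 264.7 + 131.0 = -212.0
Secondary income: -118.2 + 136.3 = 18.1
Current account = (-1810.5) + 963.0 + (-212.0) + 18.1 = -1041.4
(Excluded from the current account — financial account: purchases of foreign government bonds by domestic residents 694.5, foreign purchases of equities on the domestic stock exchange 236.5, inward foreign direct investment in the manufacturing sector 601.9, borrowing by resident firms from foreign banks 322.3.)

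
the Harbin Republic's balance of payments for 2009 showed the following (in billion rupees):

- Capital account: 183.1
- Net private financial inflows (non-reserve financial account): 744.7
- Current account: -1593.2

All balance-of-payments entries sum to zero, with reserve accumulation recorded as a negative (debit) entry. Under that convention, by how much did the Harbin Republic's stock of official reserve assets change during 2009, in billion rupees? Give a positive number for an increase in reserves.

-665.4

Official reserve transactions balance = -((-1593.2) + 183.1 + 744.7) = 665.4
An accumulation of reserves is recorded as a debit (negative entry), so the change in the stock of reserves is the negative of that balance.
Change in official reserves = -(665.4) = -665.4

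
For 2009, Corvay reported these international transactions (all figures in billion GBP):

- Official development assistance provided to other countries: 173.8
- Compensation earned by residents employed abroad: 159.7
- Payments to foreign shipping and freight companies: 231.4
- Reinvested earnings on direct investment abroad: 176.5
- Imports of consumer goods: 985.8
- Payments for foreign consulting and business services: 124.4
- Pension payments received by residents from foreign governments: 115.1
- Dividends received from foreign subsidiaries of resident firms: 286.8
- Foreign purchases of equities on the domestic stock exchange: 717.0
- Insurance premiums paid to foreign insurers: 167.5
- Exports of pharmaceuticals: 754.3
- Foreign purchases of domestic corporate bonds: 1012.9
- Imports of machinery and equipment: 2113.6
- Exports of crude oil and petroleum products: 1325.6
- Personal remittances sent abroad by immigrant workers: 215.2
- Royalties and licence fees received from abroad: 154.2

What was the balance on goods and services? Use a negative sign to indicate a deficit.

-1388.6

Goods: -985.8 + 754.3 - 2113.6 + 1325.6 = -1019.5
Services: -124.4 - 231.4 - 167.5 + 154.2 = -369.1
Trade balance = -1019.5 + (-369.1) = -1388.6
(Excluded from the trade balance — secondary income: official development assistance provided to other countries 173.8, pension payments received by residents from foreign governments 115.1, personal remittances sent abroad by immigrant workers 215.2; primary income: compensation earned by residents employed abroad 159.7, reinvested earnings on direct investment abroad 176.5, dividends received from foreign subsidiaries of resident firms 286.8; financial account: foreign purchases of equities on the domestic stock exchange 717.0, foreign purchases of domestic corporate bonds 1012.9.)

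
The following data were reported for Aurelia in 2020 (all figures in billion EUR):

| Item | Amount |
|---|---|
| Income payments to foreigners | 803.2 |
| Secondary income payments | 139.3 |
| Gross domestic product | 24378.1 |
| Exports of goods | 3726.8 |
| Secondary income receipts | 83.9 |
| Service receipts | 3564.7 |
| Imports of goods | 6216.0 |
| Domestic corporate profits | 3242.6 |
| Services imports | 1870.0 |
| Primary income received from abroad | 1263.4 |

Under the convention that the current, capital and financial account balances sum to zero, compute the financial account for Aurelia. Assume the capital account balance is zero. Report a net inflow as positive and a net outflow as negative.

389.7

Goods balance = 3726.8 - 6216.0 = -2489.2
Services balance = 3564.7 - 1870.0 = 1694.7
Trade balance (goods + services) = -2489.2 + 1694.7 = -794.5
Net primary income = 1263.4 - 803.2 = 460.2
Net secondary income = 83.9 - 139.3 = -55.4
Current account = -794.5 + 460.2 + (-55.4) = -389.7
Financial account = -(-389.7) = 389.7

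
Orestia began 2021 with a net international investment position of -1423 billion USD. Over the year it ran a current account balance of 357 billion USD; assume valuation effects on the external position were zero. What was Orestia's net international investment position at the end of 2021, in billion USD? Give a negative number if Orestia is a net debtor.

-1066

With no valuation effects, change in NIIP = current account = 357
End-of-year NIIP = -1423 + 357 = -1066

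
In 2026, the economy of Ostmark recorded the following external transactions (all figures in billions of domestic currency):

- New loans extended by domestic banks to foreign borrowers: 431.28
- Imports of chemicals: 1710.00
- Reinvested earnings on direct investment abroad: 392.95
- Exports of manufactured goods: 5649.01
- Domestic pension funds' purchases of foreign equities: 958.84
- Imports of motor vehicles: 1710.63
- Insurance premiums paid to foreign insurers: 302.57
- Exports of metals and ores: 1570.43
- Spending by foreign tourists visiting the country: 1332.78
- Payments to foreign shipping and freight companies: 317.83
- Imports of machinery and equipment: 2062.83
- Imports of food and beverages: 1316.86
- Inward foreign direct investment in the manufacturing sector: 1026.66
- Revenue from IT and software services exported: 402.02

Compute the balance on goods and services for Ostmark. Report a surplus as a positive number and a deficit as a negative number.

Goods: 5649.01 - 1710.63 - 2062.83 - 1316.86 + 1570.43 - 1710.00 = 419.12
Services: 402.02 - 317.83 - 302.57 + 1332.78 = 1114.40
Trade balance = 419.12 + 1114.40 = 1533.52
(Excluded from the trade balance — financial account: new loans extended by domestic banks to foreign borrowers 431.28, domestic pension funds' purchases of foreign equities 958.84, inward foreign direct investment in the manufacturing sector 1026.66; primary income: reinvested earnings on direct investment abroad 392.95.)

1533.52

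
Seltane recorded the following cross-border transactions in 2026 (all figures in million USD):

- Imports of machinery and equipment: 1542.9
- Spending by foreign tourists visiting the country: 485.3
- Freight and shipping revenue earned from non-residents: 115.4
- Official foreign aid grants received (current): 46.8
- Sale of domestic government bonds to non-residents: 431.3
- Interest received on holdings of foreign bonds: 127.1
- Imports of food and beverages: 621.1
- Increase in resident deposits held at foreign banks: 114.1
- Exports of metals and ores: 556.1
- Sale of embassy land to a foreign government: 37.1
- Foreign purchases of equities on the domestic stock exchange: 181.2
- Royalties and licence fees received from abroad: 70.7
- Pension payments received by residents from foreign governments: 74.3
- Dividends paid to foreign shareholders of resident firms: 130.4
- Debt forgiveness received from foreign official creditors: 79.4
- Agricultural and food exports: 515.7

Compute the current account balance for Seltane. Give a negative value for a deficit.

-303.0

Goods: -621.1 + 556.1 - 1542.9 + 515.7 = -1092.2
Services: 70.7 + 115.4 + 485.3 = 671.4
Primary income: 127.1 - 130.4 = -3.3
Secondary income: 46.8 + 74.3 = 121.1
Current account = (-1092.2) + 671.4 + (-3.3) + 121.1 = -303.0
(Excluded from the current account — financial account: sale of domestic government bonds to non-residents 431.3, increase in resident deposits held at foreign banks 114.1, foreign purchases of equities on the domestic stock exchange 181.2; capital account: sale of embassy land to a foreign government 37.1, debt forgiveness received from foreign official creditors 79.4.)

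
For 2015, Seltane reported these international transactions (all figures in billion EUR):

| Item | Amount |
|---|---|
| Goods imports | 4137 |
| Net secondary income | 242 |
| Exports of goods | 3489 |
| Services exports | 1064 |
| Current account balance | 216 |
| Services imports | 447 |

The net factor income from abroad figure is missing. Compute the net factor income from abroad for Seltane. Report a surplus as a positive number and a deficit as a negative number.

Current account = goods balance + services balance + net primary income + net secondary income
Sum of the known components = 211
Net factor income from abroad = CA - (known components) = 216 - 211 = 5

5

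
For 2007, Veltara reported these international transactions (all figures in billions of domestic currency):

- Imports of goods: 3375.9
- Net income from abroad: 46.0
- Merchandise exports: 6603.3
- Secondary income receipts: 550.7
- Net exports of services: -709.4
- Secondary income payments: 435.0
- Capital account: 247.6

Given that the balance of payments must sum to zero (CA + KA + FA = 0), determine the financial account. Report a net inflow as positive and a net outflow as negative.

Goods balance = 6603.3 - 3375.9 = 3227.4
Services balance = -709.4
Trade balance (goods + services) = 3227.4 + (-709.4) = 2518.0
Net primary income = 46.0
Net secondary income = 550.7 - 435.0 = 115.7
Current account = 2518.0 + 46.0 + 115.7 = 2679.7
Financial account = -(2679.7 + 247.6) = -2927.3

-2927.3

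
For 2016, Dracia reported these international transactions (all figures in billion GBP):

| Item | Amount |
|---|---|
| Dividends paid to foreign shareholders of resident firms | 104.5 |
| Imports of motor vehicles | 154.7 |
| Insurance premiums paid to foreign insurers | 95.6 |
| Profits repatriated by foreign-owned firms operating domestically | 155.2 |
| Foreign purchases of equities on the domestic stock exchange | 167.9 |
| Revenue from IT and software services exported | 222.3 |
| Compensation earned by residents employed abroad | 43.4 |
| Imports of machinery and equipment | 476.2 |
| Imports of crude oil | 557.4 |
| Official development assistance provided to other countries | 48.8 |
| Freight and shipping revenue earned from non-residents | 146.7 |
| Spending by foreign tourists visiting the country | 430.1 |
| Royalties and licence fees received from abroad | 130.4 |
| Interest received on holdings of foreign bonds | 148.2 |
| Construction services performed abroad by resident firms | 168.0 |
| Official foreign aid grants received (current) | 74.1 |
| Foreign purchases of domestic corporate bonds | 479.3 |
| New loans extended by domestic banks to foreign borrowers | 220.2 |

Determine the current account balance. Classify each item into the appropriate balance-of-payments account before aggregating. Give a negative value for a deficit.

-229.2

Goods: -154.7 - 476.2 - 557.4 = -1188.3
Services: 430.1 - 95.6 + 222.3 + 146.7 + 168.0 + 130.4 = 1001.9
Primary income: 148.2 - 104.5 - 155.2 + 43.4 = -68.1
Secondary income: -48.8 + 74.1 = 25.3
Current account = (-1188.3) + 1001.9 + (-68.1) + 25.3 = -229.2
(Excluded from the current account — financial account: foreign purchases of equities on the domestic stock exchange 167.9, foreign purchases of domestic corporate bonds 479.3, new loans extended by domestic banks to foreign borrowers 220.2.)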